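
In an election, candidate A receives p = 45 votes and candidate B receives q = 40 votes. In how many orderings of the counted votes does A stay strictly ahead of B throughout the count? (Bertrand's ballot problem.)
Strict-lead orderings = 169784111889645082065180

Total orderings of the 85 votes with 45 for A: C(85, 45) = 2886329902123966395108060. By the Bertrand ballot formula (Cycle Lemma / reflection principle), the number of orderings in which A is strictly ahead of B throughout is (p − q)/(p + q) · C(p + q, p) = (45 − 40)/(45 + 40) · 2886329902123966395108060 = 169784111889645082065180.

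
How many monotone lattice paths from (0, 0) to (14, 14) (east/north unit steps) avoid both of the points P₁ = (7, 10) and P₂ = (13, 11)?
Number of paths = 24258728

Inclusion–exclusion. Total paths: C(28, 14) = 40116600. Through P₁: C(17, 7)·C(11, 7) = 6417840. Through P₂: C(24, 13)·C(4, 1) = 9984576. Since P₁ is strictly southwest of P₂, a monotone path through both must visit P₁ then P₂; paths through both = C(17, 7)·C(7, 6)·C(4, 1) = 544544. Avoid both = 40116600 − 6417840 − 9984576 + 544544 = 24258728.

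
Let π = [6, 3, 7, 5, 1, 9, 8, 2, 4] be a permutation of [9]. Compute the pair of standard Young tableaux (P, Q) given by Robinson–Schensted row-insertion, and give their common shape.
P = [1, 2, 4] / [3, 5, 8] / [6, 7, 9];  Q = [1, 3, 6] / [2, 4, 7] / [5, 8, 9];  common shape = (3, 3, 3)

Row-insert the values π_1, π_2, … into P one at a time, bumping the leftmost entry strictly greater than the inserted value down to the next row. The recording tableau Q records, in position (i, j), the step at which that cell was added to P.
  Insert 6 (step 1): P = [6];  Q = [1]
  Insert 3 (step 2): P = [3] / [6];  Q = [1] / [2]
  Insert 7 (step 3): P = [3, 7] / [6];  Q = [1, 3] / [2]
  Insert 5 (step 4): P = [3, 5] / [6, 7];  Q = [1, 3] / [2, 4]
  Insert 1 (step 5): P = [1, 5] / [3, 7] / [6];  Q = [1, 3] / [2, 4] / [5]
  Insert 9 (step 6): P = [1, 5, 9] / [3, 7] / [6];  Q = [1, 3, 6] / [2, 4] / [5]
  Insert 8 (step 7): P = [1, 5, 8] / [3, 7, 9] / [6];  Q = [1, 3, 6] / [2, 4, 7] / [5]
  Insert 2 (step 8): P = [1, 2, 8] / [3, 5, 9] / [6, 7];  Q = [1, 3, 6] / [2, 4, 7] / [5, 8]
  Insert 4 (step 9): P = [1, 2, 4] / [3, 5, 8] / [6, 7, 9];  Q = [1, 3, 6] / [2, 4, 7] / [5, 8, 9]
Final shape: (3, 3, 3).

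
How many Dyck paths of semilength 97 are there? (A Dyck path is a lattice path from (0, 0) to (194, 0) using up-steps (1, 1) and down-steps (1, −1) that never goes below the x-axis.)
C_97 = 14657929356129575437016877846657032761712954950899755100

These Dyck paths are counted by the Catalan number C_n = (1/(n + 1)) · C(2n, n). For n = 97: C_97 = (1/98) · C(194, 97) = 1436477076900698392827654028972389210647869585188175999800/98 = 14657929356129575437016877846657032761712954950899755100.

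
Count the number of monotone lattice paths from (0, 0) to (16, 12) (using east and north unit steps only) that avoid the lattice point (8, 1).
Number of paths = 29741517

Total paths from (0, 0) to (16, 12): C(28, 16) = 30421755. Paths through (8, 1): (paths (0, 0) → (8, 1)) × (paths (8, 1) → (16, 12)) = C(9, 8) · C(19, 8) = 9 · 75582 = 680238. Avoidance count = 30421755 − 680238 = 29741517.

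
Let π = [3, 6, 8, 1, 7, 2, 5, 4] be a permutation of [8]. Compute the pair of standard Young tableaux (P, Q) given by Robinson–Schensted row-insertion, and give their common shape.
P = [1, 2, 4] / [3, 5, 7] / [6] / [8];  Q = [1, 2, 3] / [4, 5, 7] / [6] / [8];  common shape = (3, 3, 1, 1)

Row-insert the values π_1, π_2, … into P one at a time, bumping the leftmost entry strictly greater than the inserted value down to the next row. The recording tableau Q records, in position (i, j), the step at which that cell was added to P.
  Insert 3 (step 1): P = [3];  Q = [1]
  Insert 6 (step 2): P = [3, 6];  Q = [1, 2]
  Insert 8 (step 3): P = [3, 6, 8];  Q = [1, 2, 3]
  Insert 1 (step 4): P = [1, 6, 8] / [3];  Q = [1, 2, 3] / [4]
  Insert 7 (step 5): P = [1, 6, 7] / [3, 8];  Q = [1, 2, 3] / [4, 5]
  Insert 2 (step 6): P = [1, 2, 7] / [3, 6] / [8];  Q = [1, 2, 3] / [4, 5] / [6]
  Insert 5 (step 7): P = [1, 2, 5] / [3, 6, 7] / [8];  Q = [1, 2, 3] / [4, 5, 7] / [6]
  Insert 4 (step 8): P = [1, 2, 4] / [3, 5, 7] / [6] / [8];  Q = [1, 2, 3] / [4, 5, 7] / [6] / [8]
Final shape: (3, 3, 1, 1).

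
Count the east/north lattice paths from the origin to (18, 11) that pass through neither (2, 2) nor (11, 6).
Number of paths = 15935328

Inclusion–exclusion. Total paths: C(29, 18) = 34597290. Through P₁: C(4, 2)·C(25, 16) = 12257850. Through P₂: C(17, 11)·C(12, 7) = 9801792. Since P₁ is strictly southwest of P₂, a monotone path through both must visit P₁ then P₂; paths through both = C(4, 2)·C(13, 9)·C(12, 7) = 3397680. Avoid both = 34597290 − 12257850 − 9801792 + 3397680 = 15935328.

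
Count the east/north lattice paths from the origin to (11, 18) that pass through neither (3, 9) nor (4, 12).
Number of paths = 27636050

Inclusion–exclusion. Total paths: C(29, 11) = 34597290. Through P₁: C(12, 3)·C(17, 8) = 5348200. Through P₂: C(16, 4)·C(13, 7) = 3123120. Since P₁ is strictly southwest of P₂, a monotone path through both must visit P₁ then P₂; paths through both = C(12, 3)·C(4, 1)·C(13, 7) = 1510080. Avoid both = 34597290 − 5348200 − 3123120 + 1510080 = 27636050.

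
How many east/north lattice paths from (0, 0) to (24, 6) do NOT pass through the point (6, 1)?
Number of paths = 358232

Total paths from (0, 0) to (24, 6): C(30, 24) = 593775. Paths through (6, 1): (paths (0, 0) → (6, 1)) × (paths (6, 1) → (24, 6)) = C(7, 6) · C(23, 18) = 7 · 33649 = 235543. Avoidance count = 593775 − 235543 = 358232.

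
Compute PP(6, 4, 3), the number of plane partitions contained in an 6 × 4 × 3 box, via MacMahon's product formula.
PP(6, 4, 3) = 457380

Evaluate the triple product over i = 1..6, j = 1..4, k = 1..3. The factors are (2/1) · (3/2) · (4/3) · (3/2) · (4/3) · (5/4) · (4/3) · (5/4) · … (72 factors total). The numerators and denominators telescope so the product is an integer; carrying out the multiplication exactly gives PP(6, 4, 3) = 457380.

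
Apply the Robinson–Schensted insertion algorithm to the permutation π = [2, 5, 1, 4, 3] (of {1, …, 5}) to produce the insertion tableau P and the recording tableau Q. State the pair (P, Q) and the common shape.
P = [1, 3] / [2, 4] / [5];  Q = [1, 2] / [3, 4] / [5];  common shape = (2, 2, 1)

Row-insert the values π_1, π_2, … into P one at a time, bumping the leftmost entry strictly greater than the inserted value down to the next row. The recording tableau Q records, in position (i, j), the step at which that cell was added to P.
  Insert 2 (step 1): P = [2];  Q = [1]
  Insert 5 (step 2): P = [2, 5];  Q = [1, 2]
  Insert 1 (step 3): P = [1, 5] / [2];  Q = [1, 2] / [3]
  Insert 4 (step 4): P = [1, 4] / [2, 5];  Q = [1, 2] / [3, 4]
  Insert 3 (step 5): P = [1, 3] / [2, 4] / [5];  Q = [1, 2] / [3, 4] / [5]
Final shape: (2, 2, 1).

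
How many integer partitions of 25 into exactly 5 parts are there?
p(25, 5 parts) = 192

Partitions of n into exactly k parts are in bijection with partitions of n − k into at most k parts (subtract 1 from each part). So p(25, exactly 5) = p(20, parts ≤ 5). Computing via the recurrence p(m, j) = p(m, j−1) + p(m−j, j) gives 192.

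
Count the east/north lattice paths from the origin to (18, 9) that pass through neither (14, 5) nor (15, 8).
Number of paths = 2097657

Inclusion–exclusion. Total paths: C(27, 18) = 4686825. Through P₁: C(19, 14)·C(8, 4) = 813960. Through P₂: C(23, 15)·C(4, 3) = 1961256. Since P₁ is strictly southwest of P₂, a monotone path through both must visit P₁ then P₂; paths through both = C(19, 14)·C(4, 1)·C(4, 3) = 186048. Avoid both = 4686825 − 813960 − 1961256 + 186048 = 2097657.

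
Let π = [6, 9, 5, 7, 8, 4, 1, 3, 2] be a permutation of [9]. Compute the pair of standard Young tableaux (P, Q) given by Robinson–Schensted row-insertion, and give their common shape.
P = [1, 2, 8] / [3, 7] / [4, 9] / [5] / [6];  Q = [1, 2, 5] / [3, 4] / [6, 8] / [7] / [9];  common shape = (3, 2, 2, 1, 1)

Row-insert the values π_1, π_2, … into P one at a time, bumping the leftmost entry strictly greater than the inserted value down to the next row. The recording tableau Q records, in position (i, j), the step at which that cell was added to P.
  Insert 6 (step 1): P = [6];  Q = [1]
  Insert 9 (step 2): P = [6, 9];  Q = [1, 2]
  Insert 5 (step 3): P = [5, 9] / [6];  Q = [1, 2] / [3]
  Insert 7 (step 4): P = [5, 7] / [6, 9];  Q = [1, 2] / [3, 4]
  Insert 8 (step 5): P = [5, 7, 8] / [6, 9];  Q = [1, 2, 5] / [3, 4]
  Insert 4 (step 6): P = [4, 7, 8] / [5, 9] / [6];  Q = [1, 2, 5] / [3, 4] / [6]
  Insert 1 (step 7): P = [1, 7, 8] / [4, 9] / [5] / [6];  Q = [1, 2, 5] / [3, 4] / [6] / [7]
  Insert 3 (step 8): P = [1, 3, 8] / [4, 7] / [5, 9] / [6];  Q = [1, 2, 5] / [3, 4] / [6, 8] / [7]
  Insert 2 (step 9): P = [1, 2, 8] / [3, 7] / [4, 9] / [5] / [6];  Q = [1, 2, 5] / [3, 4] / [6, 8] / [7] / [9]
Final shape: (3, 2, 2, 1, 1).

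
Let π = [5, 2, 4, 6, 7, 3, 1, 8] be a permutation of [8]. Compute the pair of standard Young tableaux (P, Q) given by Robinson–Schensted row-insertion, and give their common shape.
P = [1, 3, 6, 7, 8] / [2] / [4] / [5];  Q = [1, 3, 4, 5, 8] / [2] / [6] / [7];  common shape = (5, 1, 1, 1)

Row-insert the values π_1, π_2, … into P one at a time, bumping the leftmost entry strictly greater than the inserted value down to the next row. The recording tableau Q records, in position (i, j), the step at which that cell was added to P.
  Insert 5 (step 1): P = [5];  Q = [1]
  Insert 2 (step 2): P = [2] / [5];  Q = [1] / [2]
  Insert 4 (step 3): P = [2, 4] / [5];  Q = [1, 3] / [2]
  Insert 6 (step 4): P = [2, 4, 6] / [5];  Q = [1, 3, 4] / [2]
  Insert 7 (step 5): P = [2, 4, 6, 7] / [5];  Q = [1, 3, 4, 5] / [2]
  Insert 3 (step 6): P = [2, 3, 6, 7] / [4] / [5];  Q = [1, 3, 4, 5] / [2] / [6]
  Insert 1 (step 7): P = [1, 3, 6, 7] / [2] / [4] / [5];  Q = [1, 3, 4, 5] / [2] / [6] / [7]
  Insert 8 (step 8): P = [1, 3, 6, 7, 8] / [2] / [4] / [5];  Q = [1, 3, 4, 5, 8] / [2] / [6] / [7]
Final shape: (5, 1, 1, 1).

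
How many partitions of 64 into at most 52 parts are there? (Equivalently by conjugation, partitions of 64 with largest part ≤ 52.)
p(64, parts ≤ 52) = 1741435

Use the recurrence p(n, m) = p(n, m−1) + p(n−m, m): either the largest part is < m (count p(n, m−1)) or the largest part is exactly m (remove one copy of m, count p(n−m, m)). With p(0, ·) = 1 this gives p(64, parts ≤ 52) = 1741435. (By conjugating Young diagrams, this also counts partitions of 64 into at most 52 parts.)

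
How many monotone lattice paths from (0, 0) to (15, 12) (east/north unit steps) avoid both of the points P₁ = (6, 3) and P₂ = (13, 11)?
Number of paths = 7432968

Inclusion–exclusion. Total paths: C(27, 15) = 17383860. Through P₁: C(9, 6)·C(18, 9) = 4084080. Through P₂: C(24, 13)·C(3, 2) = 7488432. Since P₁ is strictly southwest of P₂, a monotone path through both must visit P₁ then P₂; paths through both = C(9, 6)·C(15, 7)·C(3, 2) = 1621620. Avoid both = 17383860 − 4084080 − 7488432 + 1621620 = 7432968.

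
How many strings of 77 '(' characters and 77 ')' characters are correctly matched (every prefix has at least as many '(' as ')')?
C_77 = 18793142726809884575211361279087545193250040

These balanced parentheses are counted by the Catalan number C_n = (1/(n + 1)) · C(2n, n). For n = 77: C_77 = (1/78) · C(154, 77) = 1465865132691170996866486179768828525073503120/78 = 18793142726809884575211361279087545193250040.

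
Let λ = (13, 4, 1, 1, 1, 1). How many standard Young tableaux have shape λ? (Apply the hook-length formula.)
# SYT of shape (13, 4, 1, 1, 1, 1) = 3956750

Hook-length formula: f^λ = n! / Π hook(c), product over all cells c of the Young diagram. For λ = (13, 4, 1, 1, 1, 1), n = 21 boxes. Hook lengths by row (left-to-right, top-to-bottom): [18, 13, 12, 11, 9, 8, 7, 6, 5, 4, 3, 2, 1]; [8, 3, 2, 1]; [4]; [3]; [2]; [1]. Product of hooks = 12912350330880. So f^λ = 21! / 12912350330880 = 51090942171709440000 / 12912350330880 = 3956750.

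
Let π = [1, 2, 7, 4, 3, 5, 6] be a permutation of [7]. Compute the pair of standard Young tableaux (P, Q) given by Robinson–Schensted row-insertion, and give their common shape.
P = [1, 2, 3, 5, 6] / [4] / [7];  Q = [1, 2, 3, 6, 7] / [4] / [5];  common shape = (5, 1, 1)

Row-insert the values π_1, π_2, … into P one at a time, bumping the leftmost entry strictly greater than the inserted value down to the next row. The recording tableau Q records, in position (i, j), the step at which that cell was added to P.
  Insert 1 (step 1): P = [1];  Q = [1]
  Insert 2 (step 2): P = [1, 2];  Q = [1, 2]
  Insert 7 (step 3): P = [1, 2, 7];  Q = [1, 2, 3]
  Insert 4 (step 4): P = [1, 2, 4] / [7];  Q = [1, 2, 3] / [4]
  Insert 3 (step 5): P = [1, 2, 3] / [4] / [7];  Q = [1, 2, 3] / [4] / [5]
  Insert 5 (step 6): P = [1, 2, 3, 5] / [4] / [7];  Q = [1, 2, 3, 6] / [4] / [5]
  Insert 6 (step 7): P = [1, 2, 3, 5, 6] / [4] / [7];  Q = [1, 2, 3, 6, 7] / [4] / [5]
Final shape: (5, 1, 1).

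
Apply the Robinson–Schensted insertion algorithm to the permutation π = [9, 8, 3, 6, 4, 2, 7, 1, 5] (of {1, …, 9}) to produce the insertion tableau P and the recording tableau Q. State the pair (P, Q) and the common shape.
P = [1, 4, 5] / [2, 7] / [3] / [6] / [8] / [9];  Q = [1, 4, 7] / [2, 9] / [3] / [5] / [6] / [8];  common shape = (3, 2, 1, 1, 1, 1)

Row-insert the values π_1, π_2, … into P one at a time, bumping the leftmost entry strictly greater than the inserted value down to the next row. The recording tableau Q records, in position (i, j), the step at which that cell was added to P.
  Insert 9 (step 1): P = [9];  Q = [1]
  Insert 8 (step 2): P = [8] / [9];  Q = [1] / [2]
  Insert 3 (step 3): P = [3] / [8] / [9];  Q = [1] / [2] / [3]
  Insert 6 (step 4): P = [3, 6] / [8] / [9];  Q = [1, 4] / [2] / [3]
  Insert 4 (step 5): P = [3, 4] / [6] / [8] / [9];  Q = [1, 4] / [2] / [3] / [5]
  Insert 2 (step 6): P = [2, 4] / [3] / [6] / [8] / [9];  Q = [1, 4] / [2] / [3] / [5] / [6]
  Insert 7 (step 7): P = [2, 4, 7] / [3] / [6] / [8] / [9];  Q = [1, 4, 7] / [2] / [3] / [5] / [6]
  Insert 1 (step 8): P = [1, 4, 7] / [2] / [3] / [6] / [8] / [9];  Q = [1, 4, 7] / [2] / [3] / [5] / [6] / [8]
  Insert 5 (step 9): P = [1, 4, 5] / [2, 7] / [3] / [6] / [8] / [9];  Q = [1, 4, 7] / [2, 9] / [3] / [5] / [6] / [8]
Final shape: (3, 2, 1, 1, 1, 1).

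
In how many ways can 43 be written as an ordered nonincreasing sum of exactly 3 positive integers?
p(43, 3 parts) = 154

Partitions of n into exactly k parts are in bijection with partitions of n − k into at most k parts (subtract 1 from each part). So p(43, exactly 3) = p(40, parts ≤ 3). Computing via the recurrence p(m, j) = p(m, j−1) + p(m−j, j) gives 154.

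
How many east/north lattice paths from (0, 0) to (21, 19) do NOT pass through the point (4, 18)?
Number of paths = 131282276730

Total paths from (0, 0) to (21, 19): C(40, 21) = 131282408400. Paths through (4, 18): (paths (0, 0) → (4, 18)) × (paths (4, 18) → (21, 19)) = C(22, 4) · C(18, 17) = 7315 · 18 = 131670. Avoidance count = 131282408400 − 131670 = 131282276730.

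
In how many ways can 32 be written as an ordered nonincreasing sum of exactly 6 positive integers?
p(32, 6 parts) = 709

Partitions of n into exactly k parts are in bijection with partitions of n − k into at most k parts (subtract 1 from each part). So p(32, exactly 6) = p(26, parts ≤ 6). Computing via the recurrence p(m, j) = p(m, j−1) + p(m−j, j) gives 709.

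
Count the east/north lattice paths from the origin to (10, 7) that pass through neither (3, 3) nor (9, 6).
Number of paths = 6198

Inclusion–exclusion. Total paths: C(17, 10) = 19448. Through P₁: C(6, 3)·C(11, 7) = 6600. Through P₂: C(15, 9)·C(2, 1) = 10010. Since P₁ is strictly southwest of P₂, a monotone path through both must visit P₁ then P₂; paths through both = C(6, 3)·C(9, 6)·C(2, 1) = 3360. Avoid both = 19448 − 6600 − 10010 + 3360 = 6198.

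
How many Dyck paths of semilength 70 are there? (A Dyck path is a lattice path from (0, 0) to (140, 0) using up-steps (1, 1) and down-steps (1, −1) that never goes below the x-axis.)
C_70 = 1321422108420282270489942177190229544600

These Dyck paths are counted by the Catalan number C_n = (1/(n + 1)) · C(2n, n). For n = 70: C_70 = (1/71) · C(140, 70) = 93820969697840041204785894580506297666600/71 = 1321422108420282270489942177190229544600.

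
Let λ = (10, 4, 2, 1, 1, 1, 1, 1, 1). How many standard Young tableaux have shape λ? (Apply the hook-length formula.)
# SYT of shape (10, 4, 2, 1, 1, 1, 1, 1, 1) = 216038550

Hook-length formula: f^λ = n! / Π hook(c), product over all cells c of the Young diagram. For λ = (10, 4, 2, 1, 1, 1, 1, 1, 1), n = 22 boxes. Hook lengths by row (left-to-right, top-to-bottom): [18, 11, 9, 8, 6, 5, 4, 3, 2, 1]; [11, 4, 2, 1]; [8, 1]; [6]; [5]; [4]; [3]; [2]; [1]. Product of hooks = 5202778521600. So f^λ = 22! / 5202778521600 = 1124000727777607680000 / 5202778521600 = 216038550.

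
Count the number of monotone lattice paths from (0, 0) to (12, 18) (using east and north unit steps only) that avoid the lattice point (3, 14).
Number of paths = 86007025

Total paths from (0, 0) to (12, 18): C(30, 12) = 86493225. Paths through (3, 14): (paths (0, 0) → (3, 14)) × (paths (3, 14) → (12, 18)) = C(17, 3) · C(13, 9) = 680 · 715 = 486200. Avoidance count = 86493225 − 486200 = 86007025.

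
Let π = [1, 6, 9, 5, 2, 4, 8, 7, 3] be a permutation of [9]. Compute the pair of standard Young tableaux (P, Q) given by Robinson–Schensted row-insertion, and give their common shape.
P = [1, 2, 3, 7] / [4, 8] / [5, 9] / [6];  Q = [1, 2, 3, 7] / [4, 6] / [5, 8] / [9];  common shape = (4, 2, 2, 1)

Row-insert the values π_1, π_2, … into P one at a time, bumping the leftmost entry strictly greater than the inserted value down to the next row. The recording tableau Q records, in position (i, j), the step at which that cell was added to P.
  Insert 1 (step 1): P = [1];  Q = [1]
  Insert 6 (step 2): P = [1, 6];  Q = [1, 2]
  Insert 9 (step 3): P = [1, 6, 9];  Q = [1, 2, 3]
  Insert 5 (step 4): P = [1, 5, 9] / [6];  Q = [1, 2, 3] / [4]
  Insert 2 (step 5): P = [1, 2, 9] / [5] / [6];  Q = [1, 2, 3] / [4] / [5]
  Insert 4 (step 6): P = [1, 2, 4] / [5, 9] / [6];  Q = [1, 2, 3] / [4, 6] / [5]
  Insert 8 (step 7): P = [1, 2, 4, 8] / [5, 9] / [6];  Q = [1, 2, 3, 7] / [4, 6] / [5]
  Insert 7 (step 8): P = [1, 2, 4, 7] / [5, 8] / [6, 9];  Q = [1, 2, 3, 7] / [4, 6] / [5, 8]
  Insert 3 (step 9): P = [1, 2, 3, 7] / [4, 8] / [5, 9] / [6];  Q = [1, 2, 3, 7] / [4, 6] / [5, 8] / [9]
Final shape: (4, 2, 2, 1).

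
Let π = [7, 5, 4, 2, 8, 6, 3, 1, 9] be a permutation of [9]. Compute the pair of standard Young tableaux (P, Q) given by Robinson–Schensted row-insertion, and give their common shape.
P = [1, 3, 9] / [2, 6] / [4, 8] / [5] / [7];  Q = [1, 5, 9] / [2, 6] / [3, 7] / [4] / [8];  common shape = (3, 2, 2, 1, 1)

Row-insert the values π_1, π_2, … into P one at a time, bumping the leftmost entry strictly greater than the inserted value down to the next row. The recording tableau Q records, in position (i, j), the step at which that cell was added to P.
  Insert 7 (step 1): P = [7];  Q = [1]
  Insert 5 (step 2): P = [5] / [7];  Q = [1] / [2]
  Insert 4 (step 3): P = [4] / [5] / [7];  Q = [1] / [2] / [3]
  Insert 2 (step 4): P = [2] / [4] / [5] / [7];  Q = [1] / [2] / [3] / [4]
  Insert 8 (step 5): P = [2, 8] / [4] / [5] / [7];  Q = [1, 5] / [2] / [3] / [4]
  Insert 6 (step 6): P = [2, 6] / [4, 8] / [5] / [7];  Q = [1, 5] / [2, 6] / [3] / [4]
  Insert 3 (step 7): P = [2, 3] / [4, 6] / [5, 8] / [7];  Q = [1, 5] / [2, 6] / [3, 7] / [4]
  Insert 1 (step 8): P = [1, 3] / [2, 6] / [4, 8] / [5] / [7];  Q = [1, 5] / [2, 6] / [3, 7] / [4] / [8]
  Insert 9 (step 9): P = [1, 3, 9] / [2, 6] / [4, 8] / [5] / [7];  Q = [1, 5, 9] / [2, 6] / [3, 7] / [4] / [8]
Final shape: (3, 2, 2, 1, 1).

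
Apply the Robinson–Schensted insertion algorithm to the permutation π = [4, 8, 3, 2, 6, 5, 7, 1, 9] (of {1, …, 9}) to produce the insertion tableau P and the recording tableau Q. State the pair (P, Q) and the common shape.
P = [1, 5, 7, 9] / [2, 6] / [3, 8] / [4];  Q = [1, 2, 7, 9] / [3, 5] / [4, 6] / [8];  common shape = (4, 2, 2, 1)

Row-insert the values π_1, π_2, … into P one at a time, bumping the leftmost entry strictly greater than the inserted value down to the next row. The recording tableau Q records, in position (i, j), the step at which that cell was added to P.
  Insert 4 (step 1): P = [4];  Q = [1]
  Insert 8 (step 2): P = [4, 8];  Q = [1, 2]
  Insert 3 (step 3): P = [3, 8] / [4];  Q = [1, 2] / [3]
  Insert 2 (step 4): P = [2, 8] / [3] / [4];  Q = [1, 2] / [3] / [4]
  Insert 6 (step 5): P = [2, 6] / [3, 8] / [4];  Q = [1, 2] / [3, 5] / [4]
  Insert 5 (step 6): P = [2, 5] / [3, 6] / [4, 8];  Q = [1, 2] / [3, 5] / [4, 6]
  Insert 7 (step 7): P = [2, 5, 7] / [3, 6] / [4, 8];  Q = [1, 2, 7] / [3, 5] / [4, 6]
  Insert 1 (step 8): P = [1, 5, 7] / [2, 6] / [3, 8] / [4];  Q = [1, 2, 7] / [3, 5] / [4, 6] / [8]
  Insert 9 (step 9): P = [1, 5, 7, 9] / [2, 6] / [3, 8] / [4];  Q = [1, 2, 7, 9] / [3, 5] / [4, 6] / [8]
Final shape: (4, 2, 2, 1).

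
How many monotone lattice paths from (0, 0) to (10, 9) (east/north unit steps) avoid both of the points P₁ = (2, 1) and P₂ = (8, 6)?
Number of paths = 37598

Inclusion–exclusion. Total paths: C(19, 10) = 92378. Through P₁: C(3, 2)·C(16, 8) = 38610. Through P₂: C(14, 8)·C(5, 2) = 30030. Since P₁ is strictly southwest of P₂, a monotone path through both must visit P₁ then P₂; paths through both = C(3, 2)·C(11, 6)·C(5, 2) = 13860. Avoid both = 92378 − 38610 − 30030 + 13860 = 37598.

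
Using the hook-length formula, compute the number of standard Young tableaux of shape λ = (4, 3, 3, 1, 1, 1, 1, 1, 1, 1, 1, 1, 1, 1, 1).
# SYT of shape (4, 3, 3, 1, 1, 1, 1, 1, 1, 1, 1, 1, 1, 1, 1) = 2263261

Hook-length formula: f^λ = n! / Π hook(c), product over all cells c of the Young diagram. For λ = (4, 3, 3, 1, 1, 1, 1, 1, 1, 1, 1, 1, 1, 1, 1), n = 22 boxes. Hook lengths by row (left-to-right, top-to-bottom): [18, 5, 4, 1]; [16, 3, 2]; [15, 2, 1]; [12]; [11]; [10]; [9]; [8]; [7]; [6]; [5]; [4]; [3]; [2]; [1]. Product of hooks = 496628858880000. So f^λ = 22! / 496628858880000 = 1124000727777607680000 / 496628858880000 = 2263261.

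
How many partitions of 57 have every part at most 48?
p(57, parts ≤ 48) = 614087

Use the recurrence p(n, m) = p(n, m−1) + p(n−m, m): either the largest part is < m (count p(n, m−1)) or the largest part is exactly m (remove one copy of m, count p(n−m, m)). With p(0, ·) = 1 this gives p(57, parts ≤ 48) = 614087. (By conjugating Young diagrams, this also counts partitions of 57 into at most 48 parts.)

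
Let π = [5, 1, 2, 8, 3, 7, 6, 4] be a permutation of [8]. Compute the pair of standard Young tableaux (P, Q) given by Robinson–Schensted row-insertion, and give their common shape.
P = [1, 2, 3, 4] / [5, 6] / [7] / [8];  Q = [1, 3, 4, 6] / [2, 5] / [7] / [8];  common shape = (4, 2, 1, 1)

Row-insert the values π_1, π_2, … into P one at a time, bumping the leftmost entry strictly greater than the inserted value down to the next row. The recording tableau Q records, in position (i, j), the step at which that cell was added to P.
  Insert 5 (step 1): P = [5];  Q = [1]
  Insert 1 (step 2): P = [1] / [5];  Q = [1] / [2]
  Insert 2 (step 3): P = [1, 2] / [5];  Q = [1, 3] / [2]
  Insert 8 (step 4): P = [1, 2, 8] / [5];  Q = [1, 3, 4] / [2]
  Insert 3 (step 5): P = [1, 2, 3] / [5, 8];  Q = [1, 3, 4] / [2, 5]
  Insert 7 (step 6): P = [1, 2, 3, 7] / [5, 8];  Q = [1, 3, 4, 6] / [2, 5]
  Insert 6 (step 7): P = [1, 2, 3, 6] / [5, 7] / [8];  Q = [1, 3, 4, 6] / [2, 5] / [7]
  Insert 4 (step 8): P = [1, 2, 3, 4] / [5, 6] / [7] / [8];  Q = [1, 3, 4, 6] / [2, 5] / [7] / [8]
Final shape: (4, 2, 1, 1).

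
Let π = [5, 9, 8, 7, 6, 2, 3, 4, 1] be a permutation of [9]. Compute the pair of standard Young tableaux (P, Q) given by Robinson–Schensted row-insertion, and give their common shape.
P = [1, 3, 4] / [2, 6] / [5] / [7] / [8] / [9];  Q = [1, 2, 8] / [3, 7] / [4] / [5] / [6] / [9];  common shape = (3, 2, 1, 1, 1, 1)

Row-insert the values π_1, π_2, … into P one at a time, bumping the leftmost entry strictly greater than the inserted value down to the next row. The recording tableau Q records, in position (i, j), the step at which that cell was added to P.
  Insert 5 (step 1): P = [5];  Q = [1]
  Insert 9 (step 2): P = [5, 9];  Q = [1, 2]
  Insert 8 (step 3): P = [5, 8] / [9];  Q = [1, 2] / [3]
  Insert 7 (step 4): P = [5, 7] / [8] / [9];  Q = [1, 2] / [3] / [4]
  Insert 6 (step 5): P = [5, 6] / [7] / [8] / [9];  Q = [1, 2] / [3] / [4] / [5]
  Insert 2 (step 6): P = [2, 6] / [5] / [7] / [8] / [9];  Q = [1, 2] / [3] / [4] / [5] / [6]
  Insert 3 (step 7): P = [2, 3] / [5, 6] / [7] / [8] / [9];  Q = [1, 2] / [3, 7] / [4] / [5] / [6]
  Insert 4 (step 8): P = [2, 3, 4] / [5, 6] / [7] / [8] / [9];  Q = [1, 2, 8] / [3, 7] / [4] / [5] / [6]
  Insert 1 (step 9): P = [1, 3, 4] / [2, 6] / [5] / [7] / [8] / [9];  Q = [1, 2, 8] / [3, 7] / [4] / [5] / [6] / [9]
Final shape: (3, 2, 1, 1, 1, 1).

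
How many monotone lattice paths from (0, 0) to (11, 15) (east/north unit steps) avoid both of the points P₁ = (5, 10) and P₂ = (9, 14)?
Number of paths = 4517834

Inclusion–exclusion. Total paths: C(26, 11) = 7726160. Through P₁: C(15, 5)·C(11, 6) = 1387386. Through P₂: C(23, 9)·C(3, 2) = 2451570. Since P₁ is strictly southwest of P₂, a monotone path through both must visit P₁ then P₂; paths through both = C(15, 5)·C(8, 4)·C(3, 2) = 630630. Avoid both = 7726160 − 1387386 − 2451570 + 630630 = 4517834.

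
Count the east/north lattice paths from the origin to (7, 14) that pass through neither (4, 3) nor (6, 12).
Number of paths = 53623

Inclusion–exclusion. Total paths: C(21, 7) = 116280. Through P₁: C(7, 4)·C(14, 3) = 12740. Through P₂: C(18, 6)·C(3, 1) = 55692. Since P₁ is strictly southwest of P₂, a monotone path through both must visit P₁ then P₂; paths through both = C(7, 4)·C(11, 2)·C(3, 1) = 5775. Avoid both = 116280 − 12740 − 55692 + 5775 = 53623.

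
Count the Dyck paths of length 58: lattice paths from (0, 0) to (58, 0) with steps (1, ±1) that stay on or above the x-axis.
C_29 = 1002242216651368

These Dyck paths are counted by the Catalan number C_n = (1/(n + 1)) · C(2n, n). For n = 29: C_29 = (1/30) · C(58, 29) = 30067266499541040/30 = 1002242216651368.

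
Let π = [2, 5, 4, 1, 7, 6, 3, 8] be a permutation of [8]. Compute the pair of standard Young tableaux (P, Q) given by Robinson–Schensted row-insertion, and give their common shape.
P = [1, 3, 6, 8] / [2, 4] / [5, 7];  Q = [1, 2, 5, 8] / [3, 6] / [4, 7];  common shape = (4, 2, 2)

Row-insert the values π_1, π_2, … into P one at a time, bumping the leftmost entry strictly greater than the inserted value down to the next row. The recording tableau Q records, in position (i, j), the step at which that cell was added to P.
  Insert 2 (step 1): P = [2];  Q = [1]
  Insert 5 (step 2): P = [2, 5];  Q = [1, 2]
  Insert 4 (step 3): P = [2, 4] / [5];  Q = [1, 2] / [3]
  Insert 1 (step 4): P = [1, 4] / [2] / [5];  Q = [1, 2] / [3] / [4]
  Insert 7 (step 5): P = [1, 4, 7] / [2] / [5];  Q = [1, 2, 5] / [3] / [4]
  Insert 6 (step 6): P = [1, 4, 6] / [2, 7] / [5];  Q = [1, 2, 5] / [3, 6] / [4]
  Insert 3 (step 7): P = [1, 3, 6] / [2, 4] / [5, 7];  Q = [1, 2, 5] / [3, 6] / [4, 7]
  Insert 8 (step 8): P = [1, 3, 6, 8] / [2, 4] / [5, 7];  Q = [1, 2, 5, 8] / [3, 6] / [4, 7]
Final shape: (4, 2, 2).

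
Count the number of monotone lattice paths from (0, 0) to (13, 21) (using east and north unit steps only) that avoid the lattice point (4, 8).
Number of paths = 681760860

Total paths from (0, 0) to (13, 21): C(34, 13) = 927983760. Paths through (4, 8): (paths (0, 0) → (4, 8)) × (paths (4, 8) → (13, 21)) = C(12, 4) · C(22, 9) = 495 · 497420 = 246222900. Avoidance count = 927983760 − 246222900 = 681760860.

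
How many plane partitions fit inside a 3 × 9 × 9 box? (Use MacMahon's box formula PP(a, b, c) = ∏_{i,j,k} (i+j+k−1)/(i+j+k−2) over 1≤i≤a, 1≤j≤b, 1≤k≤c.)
PP(3, 9, 9) = 1371597504992

Evaluate the triple product over i = 1..3, j = 1..9, k = 1..9. The factors are (2/1) · (3/2) · (4/3) · (5/4) · (6/5) · (7/6) · (8/7) · (9/8) · … (243 factors total). The numerators and denominators telescope so the product is an integer; carrying out the multiplication exactly gives PP(3, 9, 9) = 1371597504992.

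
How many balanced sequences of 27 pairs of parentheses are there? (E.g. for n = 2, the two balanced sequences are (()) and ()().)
C_27 = 69533550916004

These balanced parentheses are counted by the Catalan number C_n = (1/(n + 1)) · C(2n, n). For n = 27: C_27 = (1/28) · C(54, 27) = 1946939425648112/28 = 69533550916004.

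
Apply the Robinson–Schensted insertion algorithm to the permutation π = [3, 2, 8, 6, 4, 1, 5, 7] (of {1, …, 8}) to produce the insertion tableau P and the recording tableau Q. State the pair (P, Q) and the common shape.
P = [1, 4, 5, 7] / [2, 6] / [3] / [8];  Q = [1, 3, 7, 8] / [2, 4] / [5] / [6];  common shape = (4, 2, 1, 1)

Row-insert the values π_1, π_2, … into P one at a time, bumping the leftmost entry strictly greater than the inserted value down to the next row. The recording tableau Q records, in position (i, j), the step at which that cell was added to P.
  Insert 3 (step 1): P = [3];  Q = [1]
  Insert 2 (step 2): P = [2] / [3];  Q = [1] / [2]
  Insert 8 (step 3): P = [2, 8] / [3];  Q = [1, 3] / [2]
  Insert 6 (step 4): P = [2, 6] / [3, 8];  Q = [1, 3] / [2, 4]
  Insert 4 (step 5): P = [2, 4] / [3, 6] / [8];  Q = [1, 3] / [2, 4] / [5]
  Insert 1 (step 6): P = [1, 4] / [2, 6] / [3] / [8];  Q = [1, 3] / [2, 4] / [5] / [6]
  Insert 5 (step 7): P = [1, 4, 5] / [2, 6] / [3] / [8];  Q = [1, 3, 7] / [2, 4] / [5] / [6]
  Insert 7 (step 8): P = [1, 4, 5, 7] / [2, 6] / [3] / [8];  Q = [1, 3, 7, 8] / [2, 4] / [5] / [6]
Final shape: (4, 2, 1, 1).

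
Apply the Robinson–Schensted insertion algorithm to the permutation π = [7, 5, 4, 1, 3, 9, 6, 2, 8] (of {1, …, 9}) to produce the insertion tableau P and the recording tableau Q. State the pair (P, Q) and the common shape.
P = [1, 2, 6, 8] / [3, 9] / [4] / [5] / [7];  Q = [1, 5, 6, 9] / [2, 7] / [3] / [4] / [8];  common shape = (4, 2, 1, 1, 1)

Row-insert the values π_1, π_2, … into P one at a time, bumping the leftmost entry strictly greater than the inserted value down to the next row. The recording tableau Q records, in position (i, j), the step at which that cell was added to P.
  Insert 7 (step 1): P = [7];  Q = [1]
  Insert 5 (step 2): P = [5] / [7];  Q = [1] / [2]
  Insert 4 (step 3): P = [4] / [5] / [7];  Q = [1] / [2] / [3]
  Insert 1 (step 4): P = [1] / [4] / [5] / [7];  Q = [1] / [2] / [3] / [4]
  Insert 3 (step 5): P = [1, 3] / [4] / [5] / [7];  Q = [1, 5] / [2] / [3] / [4]
  Insert 9 (step 6): P = [1, 3, 9] / [4] / [5] / [7];  Q = [1, 5, 6] / [2] / [3] / [4]
  Insert 6 (step 7): P = [1, 3, 6] / [4, 9] / [5] / [7];  Q = [1, 5, 6] / [2, 7] / [3] / [4]
  Insert 2 (step 8): P = [1, 2, 6] / [3, 9] / [4] / [5] / [7];  Q = [1, 5, 6] / [2, 7] / [3] / [4] / [8]
  Insert 8 (step 9): P = [1, 2, 6, 8] / [3, 9] / [4] / [5] / [7];  Q = [1, 5, 6, 9] / [2, 7] / [3] / [4] / [8]
Final shape: (4, 2, 1, 1, 1).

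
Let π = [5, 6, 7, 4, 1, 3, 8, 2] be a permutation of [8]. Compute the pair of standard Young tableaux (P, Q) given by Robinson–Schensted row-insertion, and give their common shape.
P = [1, 2, 7, 8] / [3, 6] / [4] / [5];  Q = [1, 2, 3, 7] / [4, 6] / [5] / [8];  common shape = (4, 2, 1, 1)

Row-insert the values π_1, π_2, … into P one at a time, bumping the leftmost entry strictly greater than the inserted value down to the next row. The recording tableau Q records, in position (i, j), the step at which that cell was added to P.
  Insert 5 (step 1): P = [5];  Q = [1]
  Insert 6 (step 2): P = [5, 6];  Q = [1, 2]
  Insert 7 (step 3): P = [5, 6, 7];  Q = [1, 2, 3]
  Insert 4 (step 4): P = [4, 6, 7] / [5];  Q = [1, 2, 3] / [4]
  Insert 1 (step 5): P = [1, 6, 7] / [4] / [5];  Q = [1, 2, 3] / [4] / [5]
  Insert 3 (step 6): P = [1, 3, 7] / [4, 6] / [5];  Q = [1, 2, 3] / [4, 6] / [5]
  Insert 8 (step 7): P = [1, 3, 7, 8] / [4, 6] / [5];  Q = [1, 2, 3, 7] / [4, 6] / [5]
  Insert 2 (step 8): P = [1, 2, 7, 8] / [3, 6] / [4] / [5];  Q = [1, 2, 3, 7] / [4, 6] / [5] / [8]
Final shape: (4, 2, 1, 1).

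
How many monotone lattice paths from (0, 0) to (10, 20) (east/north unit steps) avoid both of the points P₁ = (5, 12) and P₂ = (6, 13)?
Number of paths = 17211579

Inclusion–exclusion. Total paths: C(30, 10) = 30045015. Through P₁: C(17, 5)·C(13, 5) = 7963956. Through P₂: C(19, 6)·C(11, 4) = 8953560. Since P₁ is strictly southwest of P₂, a monotone path through both must visit P₁ then P₂; paths through both = C(17, 5)·C(2, 1)·C(11, 4) = 4084080. Avoid both = 30045015 − 7963956 − 8953560 + 4084080 = 17211579.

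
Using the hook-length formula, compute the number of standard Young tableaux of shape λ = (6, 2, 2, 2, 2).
# SYT of shape (6, 2, 2, 2, 2) = 14014

Hook-length formula: f^λ = n! / Π hook(c), product over all cells c of the Young diagram. For λ = (6, 2, 2, 2, 2), n = 14 boxes. Hook lengths by row (left-to-right, top-to-bottom): [10, 9, 4, 3, 2, 1]; [5, 4]; [4, 3]; [3, 2]; [2, 1]. Product of hooks = 6220800. So f^λ = 14! / 6220800 = 87178291200 / 6220800 = 14014.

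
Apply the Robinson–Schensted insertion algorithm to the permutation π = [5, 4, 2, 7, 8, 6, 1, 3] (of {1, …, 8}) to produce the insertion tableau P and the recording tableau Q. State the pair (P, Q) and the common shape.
P = [1, 3, 8] / [2, 6] / [4, 7] / [5];  Q = [1, 4, 5] / [2, 6] / [3, 8] / [7];  common shape = (3, 2, 2, 1)

Row-insert the values π_1, π_2, … into P one at a time, bumping the leftmost entry strictly greater than the inserted value down to the next row. The recording tableau Q records, in position (i, j), the step at which that cell was added to P.
  Insert 5 (step 1): P = [5];  Q = [1]
  Insert 4 (step 2): P = [4] / [5];  Q = [1] / [2]
  Insert 2 (step 3): P = [2] / [4] / [5];  Q = [1] / [2] / [3]
  Insert 7 (step 4): P = [2, 7] / [4] / [5];  Q = [1, 4] / [2] / [3]
  Insert 8 (step 5): P = [2, 7, 8] / [4] / [5];  Q = [1, 4, 5] / [2] / [3]
  Insert 6 (step 6): P = [2, 6, 8] / [4, 7] / [5];  Q = [1, 4, 5] / [2, 6] / [3]
  Insert 1 (step 7): P = [1, 6, 8] / [2, 7] / [4] / [5];  Q = [1, 4, 5] / [2, 6] / [3] / [7]
  Insert 3 (step 8): P = [1, 3, 8] / [2, 6] / [4, 7] / [5];  Q = [1, 4, 5] / [2, 6] / [3, 8] / [7]
Final shape: (3, 2, 2, 1).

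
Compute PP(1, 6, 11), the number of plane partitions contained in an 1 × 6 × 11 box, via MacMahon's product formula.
PP(1, 6, 11) = 12376

Evaluate the triple product over i = 1..1, j = 1..6, k = 1..11. The factors are (2/1) · (3/2) · (4/3) · (5/4) · (6/5) · (7/6) · (8/7) · (9/8) · … (66 factors total). The numerators and denominators telescope so the product is an integer; carrying out the multiplication exactly gives PP(1, 6, 11) = 12376.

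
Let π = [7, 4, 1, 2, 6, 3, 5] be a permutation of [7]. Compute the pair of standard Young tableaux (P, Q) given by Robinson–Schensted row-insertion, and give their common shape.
P = [1, 2, 3, 5] / [4, 6] / [7];  Q = [1, 4, 5, 7] / [2, 6] / [3];  common shape = (4, 2, 1)

Row-insert the values π_1, π_2, … into P one at a time, bumping the leftmost entry strictly greater than the inserted value down to the next row. The recording tableau Q records, in position (i, j), the step at which that cell was added to P.
  Insert 7 (step 1): P = [7];  Q = [1]
  Insert 4 (step 2): P = [4] / [7];  Q = [1] / [2]
  Insert 1 (step 3): P = [1] / [4] / [7];  Q = [1] / [2] / [3]
  Insert 2 (step 4): P = [1, 2] / [4] / [7];  Q = [1, 4] / [2] / [3]
  Insert 6 (step 5): P = [1, 2, 6] / [4] / [7];  Q = [1, 4, 5] / [2] / [3]
  Insert 3 (step 6): P = [1, 2, 3] / [4, 6] / [7];  Q = [1, 4, 5] / [2, 6] / [3]
  Insert 5 (step 7): P = [1, 2, 3, 5] / [4, 6] / [7];  Q = [1, 4, 5, 7] / [2, 6] / [3]
Final shape: (4, 2, 1).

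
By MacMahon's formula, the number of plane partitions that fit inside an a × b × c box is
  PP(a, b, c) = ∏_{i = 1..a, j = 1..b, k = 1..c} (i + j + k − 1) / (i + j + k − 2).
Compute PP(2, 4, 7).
PP(2, 4, 7) = 32670

Evaluate the triple product over i = 1..2, j = 1..4, k = 1..7. The factors are (2/1) · (3/2) · (4/3) · (5/4) · (6/5) · (7/6) · (8/7) · (3/2) · … (56 factors total). The numerators and denominators telescope so the product is an integer; carrying out the multiplication exactly gives PP(2, 4, 7) = 32670.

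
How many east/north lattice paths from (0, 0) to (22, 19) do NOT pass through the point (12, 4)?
Number of paths = 238713527000

Total paths from (0, 0) to (22, 19): C(41, 22) = 244662670200. Paths through (12, 4): (paths (0, 0) → (12, 4)) × (paths (12, 4) → (22, 19)) = C(16, 12) · C(25, 10) = 1820 · 3268760 = 5949143200. Avoidance count = 244662670200 − 5949143200 = 238713527000.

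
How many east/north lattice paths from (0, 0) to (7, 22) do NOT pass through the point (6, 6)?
Number of paths = 1545072

Total paths from (0, 0) to (7, 22): C(29, 7) = 1560780. Paths through (6, 6): (paths (0, 0) → (6, 6)) × (paths (6, 6) → (7, 22)) = C(12, 6) · C(17, 1) = 924 · 17 = 15708. Avoidance count = 1560780 − 15708 = 1545072.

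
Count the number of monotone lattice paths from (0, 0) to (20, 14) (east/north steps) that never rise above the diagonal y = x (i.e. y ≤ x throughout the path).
Number of paths = 463991880

By the reflection principle (André's argument), the number of monotone paths to (20, 14) with n ≤ m that never go above y = x is C(34, 20) − C(34, 21) = 1391975640 − 927983760 = 463991880.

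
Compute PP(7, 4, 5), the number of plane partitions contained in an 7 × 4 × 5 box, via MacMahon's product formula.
PP(7, 4, 5) = 868489479

Evaluate the triple product over i = 1..7, j = 1..4, k = 1..5. The factors are (2/1) · (3/2) · (4/3) · (5/4) · (6/5) · (3/2) · (4/3) · (5/4) · … (140 factors total). The numerators and denominators telescope so the product is an integer; carrying out the multiplication exactly gives PP(7, 4, 5) = 868489479.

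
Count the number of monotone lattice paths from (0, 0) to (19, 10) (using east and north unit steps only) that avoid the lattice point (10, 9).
Number of paths = 19106230

Total paths from (0, 0) to (19, 10): C(29, 19) = 20030010. Paths through (10, 9): (paths (0, 0) → (10, 9)) × (paths (10, 9) → (19, 10)) = C(19, 10) · C(10, 9) = 92378 · 10 = 923780. Avoidance count = 20030010 − 923780 = 19106230.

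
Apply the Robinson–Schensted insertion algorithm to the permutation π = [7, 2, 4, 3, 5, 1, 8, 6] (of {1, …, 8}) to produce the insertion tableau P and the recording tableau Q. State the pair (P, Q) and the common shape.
P = [1, 3, 5, 6] / [2, 8] / [4] / [7];  Q = [1, 3, 5, 7] / [2, 8] / [4] / [6];  common shape = (4, 2, 1, 1)

Row-insert the values π_1, π_2, … into P one at a time, bumping the leftmost entry strictly greater than the inserted value down to the next row. The recording tableau Q records, in position (i, j), the step at which that cell was added to P.
  Insert 7 (step 1): P = [7];  Q = [1]
  Insert 2 (step 2): P = [2] / [7];  Q = [1] / [2]
  Insert 4 (step 3): P = [2, 4] / [7];  Q = [1, 3] / [2]
  Insert 3 (step 4): P = [2, 3] / [4] / [7];  Q = [1, 3] / [2] / [4]
  Insert 5 (step 5): P = [2, 3, 5] / [4] / [7];  Q = [1, 3, 5] / [2] / [4]
  Insert 1 (step 6): P = [1, 3, 5] / [2] / [4] / [7];  Q = [1, 3, 5] / [2] / [4] / [6]
  Insert 8 (step 7): P = [1, 3, 5, 8] / [2] / [4] / [7];  Q = [1, 3, 5, 7] / [2] / [4] / [6]
  Insert 6 (step 8): P = [1, 3, 5, 6] / [2, 8] / [4] / [7];  Q = [1, 3, 5, 7] / [2, 8] / [4] / [6]
Final shape: (4, 2, 1, 1).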